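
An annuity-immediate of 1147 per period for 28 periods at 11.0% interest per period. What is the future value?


FV = PMT * ((1+i)^n - 1) / i
= 1147 * ((1.11)^28 - 1) / 0.11
= 1147 * (18.579901 - 1) / 0.11
= 183310.4269


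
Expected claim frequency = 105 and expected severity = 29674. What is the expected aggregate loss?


E[S] = E[N] * E[X]
= 105 * 29674
= 3.1158e+06


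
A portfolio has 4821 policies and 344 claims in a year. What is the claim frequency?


frequency = claims / policies
= 344 / 4821
= 0.0714


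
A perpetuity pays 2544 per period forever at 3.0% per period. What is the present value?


PV = PMT / i
= 2544 / 0.03
= 84800.0


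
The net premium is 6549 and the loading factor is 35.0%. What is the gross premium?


Gross = net * (1 + loading)
= 6549 * (1 + 0.35)
= 6549 * 1.35
= 8841.15


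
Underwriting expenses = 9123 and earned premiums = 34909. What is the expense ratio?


Expense ratio = expenses / premiums
= 9123 / 34909
= 0.2613


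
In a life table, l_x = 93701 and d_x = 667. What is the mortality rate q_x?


q_x = d_x / l_x
= 667 / 93701
= 0.0071


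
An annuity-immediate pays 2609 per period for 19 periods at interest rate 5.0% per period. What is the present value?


PV = PMT * (1 - (1+i)^(-n)) / i
= 2609 * (1 - (1+0.05)^(-19)) / 0.05
= 2609 * (1 - 0.395734) / 0.05
= 2609 * 12.085321
= 31530.6021


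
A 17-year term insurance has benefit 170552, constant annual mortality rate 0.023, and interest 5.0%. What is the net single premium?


NSP = benefit * sum_{k=0}^{n-1} k_p_x * q * v^(k+1)
With constant q=0.023, v=0.952381
Sum = 0.222515
NSP = 170552 * 0.222515
= 37950.3179


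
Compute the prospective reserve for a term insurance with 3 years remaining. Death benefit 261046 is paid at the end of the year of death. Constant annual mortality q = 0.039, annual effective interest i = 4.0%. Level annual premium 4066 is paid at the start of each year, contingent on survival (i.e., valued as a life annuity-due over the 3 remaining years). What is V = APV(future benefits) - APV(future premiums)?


v = 1/(1+i) = 0.961538
APV(future benefits) per unit = sum_{k=0}^{2} k_p_x * q * v^(k+1) = 0.104171
APV(future benefits) = 261046 * 0.104171 = 27193.3466
Life annuity-due factor ä_{x:3} = sum_{k=0}^{2} k_p_x * v^k = 2.777886
APV(future premiums) = 4066 * 2.777886 = 11294.8826
V = 27193.3466 - 11294.8826
= 15898.464


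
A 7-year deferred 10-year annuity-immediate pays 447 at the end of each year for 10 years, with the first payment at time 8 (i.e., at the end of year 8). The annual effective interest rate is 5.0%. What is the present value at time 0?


PV at time 7 of the 10-year annuity-immediate:
a_n = 447 * (1-(1+0.05)^(-10))/0.05 = 3451.6155
Discount back 7 years to time 0:
PV = 3451.6155 * (1+0.05)^(-7)
= 3451.6155 * 0.710681
= 2452.9987


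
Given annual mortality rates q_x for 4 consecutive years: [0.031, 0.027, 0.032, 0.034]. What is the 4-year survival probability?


p_k = 1 - q_k for each year
Survival = product of (1 - q_k)
= 0.969 * 0.973 * 0.968 * 0.966
= 0.8816


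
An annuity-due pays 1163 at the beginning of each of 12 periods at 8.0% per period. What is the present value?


PV_due = PMT * (1-(1+i)^(-n))/i * (1+i)
PV_immediate = 8764.4587
PV_due = 8764.4587 * 1.08
= 9465.6154


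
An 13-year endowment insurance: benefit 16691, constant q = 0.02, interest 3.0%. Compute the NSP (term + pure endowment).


Term component = 3180.1908
Pure endowment = 13_p_x * v^13 * benefit = 0.769022 * 0.680951 * 16691 = 8740.523
NSP = 11920.7138


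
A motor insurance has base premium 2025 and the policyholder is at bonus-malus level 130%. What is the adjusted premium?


adjusted = base * BM_level / 100
= 2025 * 130 / 100
= 2025 * 1.3
= 2632.5


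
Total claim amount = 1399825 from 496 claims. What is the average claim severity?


severity = total / number
= 1399825 / 496
= 2822.2278


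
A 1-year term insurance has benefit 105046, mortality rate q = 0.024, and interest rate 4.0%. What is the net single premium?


NSP = benefit * q * v
v = 1/(1+i) = 0.961538
NSP = 105046 * 0.024 * 0.961538
= 2424.1385


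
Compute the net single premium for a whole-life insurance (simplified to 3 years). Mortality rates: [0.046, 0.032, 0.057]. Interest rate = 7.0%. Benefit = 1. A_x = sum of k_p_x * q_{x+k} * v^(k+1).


v = 0.934579
Year 0: k_p_x=1.0, q=0.046, term=0.042991
Year 1: k_p_x=0.954, q=0.032, term=0.026664
Year 2: k_p_x=0.923472, q=0.057, term=0.042968
A_x = 0.1126


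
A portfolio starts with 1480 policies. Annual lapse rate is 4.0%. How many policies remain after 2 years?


remaining = initial * (1 - lapse)^years
= 1480 * (1 - 0.04)^2
= 1480 * 0.9216
= 1363.968


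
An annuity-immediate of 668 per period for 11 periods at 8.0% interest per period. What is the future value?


FV = PMT * ((1+i)^n - 1) / i
= 668 * ((1.08)^11 - 1) / 0.08
= 668 * (2.331639 - 1) / 0.08
= 11119.1856


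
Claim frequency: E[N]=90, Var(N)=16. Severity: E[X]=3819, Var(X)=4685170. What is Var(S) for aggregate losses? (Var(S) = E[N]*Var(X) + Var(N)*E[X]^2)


Var(S) = E[N]*Var(X) + Var(N)*E[X]^2
= 90*4685170 + 16*3819^2
= 421665300 + 233356176
= 6.5502e+08


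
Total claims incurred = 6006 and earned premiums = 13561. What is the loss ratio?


Loss ratio = claims / premiums
= 6006 / 13561
= 0.4429


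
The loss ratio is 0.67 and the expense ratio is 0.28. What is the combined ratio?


Combined ratio = loss ratio + expense ratio
= 0.67 + 0.28
= 0.95


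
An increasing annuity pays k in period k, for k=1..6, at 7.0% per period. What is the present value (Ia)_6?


(Ia)_n = sum_{k=1}^{n} k * v^k, v = 1/(1+i)
v = 0.934579
Sum computed term by term:
(Ia)_6 = 15.7449


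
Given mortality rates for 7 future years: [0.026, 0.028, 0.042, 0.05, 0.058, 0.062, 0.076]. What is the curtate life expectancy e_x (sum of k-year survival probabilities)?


e_x = sum_{k=1}^{n} k_p_x
k_p_x values:
  1_p_x = 0.974
  2_p_x = 0.946728
  3_p_x = 0.906965
  4_p_x = 0.861617
  5_p_x = 0.811643
  6_p_x = 0.761321
  7_p_x = 0.703461
e_x = 5.9657


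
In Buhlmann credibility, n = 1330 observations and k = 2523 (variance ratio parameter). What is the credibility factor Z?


Z = n / (n + k)
= 1330 / (1330 + 2523)
= 1330 / 3853
= 0.3452


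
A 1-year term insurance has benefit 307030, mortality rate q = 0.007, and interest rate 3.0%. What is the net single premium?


NSP = benefit * q * v
v = 1/(1+i) = 0.970874
NSP = 307030 * 0.007 * 0.970874
= 2086.6117


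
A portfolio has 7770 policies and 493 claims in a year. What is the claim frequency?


frequency = claims / policies
= 493 / 7770
= 0.0634


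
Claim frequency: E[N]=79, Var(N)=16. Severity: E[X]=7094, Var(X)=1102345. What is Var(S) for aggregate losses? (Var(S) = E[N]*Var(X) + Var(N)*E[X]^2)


Var(S) = E[N]*Var(X) + Var(N)*E[X]^2
= 79*1102345 + 16*7094^2
= 87085255 + 805197376
= 8.9228e+08


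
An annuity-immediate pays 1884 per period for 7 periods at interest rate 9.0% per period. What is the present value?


PV = PMT * (1 - (1+i)^(-n)) / i
= 1884 * (1 - (1+0.09)^(-7)) / 0.09
= 1884 * (1 - 0.547034) / 0.09
= 1884 * 5.032953
= 9482.0831


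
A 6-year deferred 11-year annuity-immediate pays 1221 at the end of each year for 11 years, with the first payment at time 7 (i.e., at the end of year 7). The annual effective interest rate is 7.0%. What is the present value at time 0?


PV at time 6 of the 11-year annuity-immediate:
a_n = 1221 * (1-(1+0.07)^(-11))/0.07 = 9155.8814
Discount back 6 years to time 0:
PV = 9155.8814 * (1+0.07)^(-6)
= 9155.8814 * 0.666342
= 6100.9504


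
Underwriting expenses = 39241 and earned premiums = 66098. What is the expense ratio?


Expense ratio = expenses / premiums
= 39241 / 66098
= 0.5937


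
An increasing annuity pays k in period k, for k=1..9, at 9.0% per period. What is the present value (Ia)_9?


(Ia)_n = sum_{k=1}^{n} k * v^k, v = 1/(1+i)
v = 0.917431
Sum computed term by term:
(Ia)_9 = 26.5663


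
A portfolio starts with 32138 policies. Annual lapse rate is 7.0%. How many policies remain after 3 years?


remaining = initial * (1 - lapse)^years
= 32138 * (1 - 0.07)^3
= 32138 * 0.804357
= 25850.4253


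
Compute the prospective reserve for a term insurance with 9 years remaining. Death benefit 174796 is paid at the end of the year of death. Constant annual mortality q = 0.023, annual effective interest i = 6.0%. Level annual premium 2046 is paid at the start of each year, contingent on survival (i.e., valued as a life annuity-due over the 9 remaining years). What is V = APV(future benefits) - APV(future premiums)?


v = 1/(1+i) = 0.943396
APV(future benefits) per unit = sum_{k=0}^{8} k_p_x * q * v^(k+1) = 0.144079
APV(future benefits) = 174796 * 0.144079 = 25184.4175
Life annuity-due factor ä_{x:9} = sum_{k=0}^{8} k_p_x * v^k = 6.640159
APV(future premiums) = 2046 * 6.640159 = 13585.7644
V = 25184.4175 - 13585.7644
= 11598.6531


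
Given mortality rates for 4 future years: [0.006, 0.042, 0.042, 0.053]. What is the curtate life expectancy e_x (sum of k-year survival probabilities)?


e_x = sum_{k=1}^{n} k_p_x
k_p_x values:
  1_p_x = 0.994
  2_p_x = 0.952252
  3_p_x = 0.912257
  4_p_x = 0.863908
e_x = 3.7224


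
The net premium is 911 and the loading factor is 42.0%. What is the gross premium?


Gross = net * (1 + loading)
= 911 * (1 + 0.42)
= 911 * 1.42
= 1293.62


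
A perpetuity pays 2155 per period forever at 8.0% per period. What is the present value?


PV = PMT / i
= 2155 / 0.08
= 26937.5


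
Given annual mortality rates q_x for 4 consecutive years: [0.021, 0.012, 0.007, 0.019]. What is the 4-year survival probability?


p_k = 1 - q_k for each year
Survival = product of (1 - q_k)
= 0.979 * 0.988 * 0.993 * 0.981
= 0.9422


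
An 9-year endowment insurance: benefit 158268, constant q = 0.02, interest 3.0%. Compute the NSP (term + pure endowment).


Term component = 22854.0109
Pure endowment = 9_p_x * v^9 * benefit = 0.833748 * 0.766417 * 158268 = 101132.9727
NSP = 123986.9836


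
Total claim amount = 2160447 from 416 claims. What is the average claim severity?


severity = total / number
= 2160447 / 416
= 5193.3822


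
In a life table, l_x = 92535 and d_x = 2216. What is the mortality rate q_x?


q_x = d_x / l_x
= 2216 / 92535
= 0.0239


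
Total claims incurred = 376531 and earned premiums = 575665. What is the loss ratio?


Loss ratio = claims / premiums
= 376531 / 575665
= 0.6541


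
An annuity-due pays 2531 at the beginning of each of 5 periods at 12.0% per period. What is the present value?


PV_due = PMT * (1-(1+i)^(-n))/i * (1+i)
PV_immediate = 9123.6886
PV_due = 9123.6886 * 1.12
= 10218.5312


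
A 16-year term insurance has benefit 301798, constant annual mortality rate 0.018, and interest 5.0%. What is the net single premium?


NSP = benefit * sum_{k=0}^{n-1} k_p_x * q * v^(k+1)
With constant q=0.018, v=0.952381
Sum = 0.174024
NSP = 301798 * 0.174024
= 52520.2158


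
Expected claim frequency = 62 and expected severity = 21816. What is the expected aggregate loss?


E[S] = E[N] * E[X]
= 62 * 21816
= 1.3526e+06


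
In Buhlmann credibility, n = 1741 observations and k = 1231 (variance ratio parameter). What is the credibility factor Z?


Z = n / (n + k)
= 1741 / (1741 + 1231)
= 1741 / 2972
= 0.5858


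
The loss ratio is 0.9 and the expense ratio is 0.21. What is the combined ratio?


Combined ratio = loss ratio + expense ratio
= 0.9 + 0.21
= 1.11


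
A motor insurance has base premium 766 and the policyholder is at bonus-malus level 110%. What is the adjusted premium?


adjusted = base * BM_level / 100
= 766 * 110 / 100
= 766 * 1.1
= 842.6


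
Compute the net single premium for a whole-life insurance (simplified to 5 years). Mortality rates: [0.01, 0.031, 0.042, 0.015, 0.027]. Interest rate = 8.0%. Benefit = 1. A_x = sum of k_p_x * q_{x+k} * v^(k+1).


v = 0.925926
Year 0: k_p_x=1.0, q=0.01, term=0.009259
Year 1: k_p_x=0.99, q=0.031, term=0.026312
Year 2: k_p_x=0.95931, q=0.042, term=0.031984
Year 3: k_p_x=0.919019, q=0.015, term=0.010133
Year 4: k_p_x=0.905234, q=0.027, term=0.016634
A_x = 0.0943


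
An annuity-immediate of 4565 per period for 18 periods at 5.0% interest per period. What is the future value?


FV = PMT * ((1+i)^n - 1) / i
= 4565 * ((1.05)^18 - 1) / 0.05
= 4565 * (2.406619 - 1) / 0.05
= 128424.336


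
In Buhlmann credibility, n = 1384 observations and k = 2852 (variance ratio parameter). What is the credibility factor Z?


Z = n / (n + k)
= 1384 / (1384 + 2852)
= 1384 / 4236
= 0.3267


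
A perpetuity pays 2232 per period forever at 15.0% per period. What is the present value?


PV = PMT / i
= 2232 / 0.15
= 14880.0


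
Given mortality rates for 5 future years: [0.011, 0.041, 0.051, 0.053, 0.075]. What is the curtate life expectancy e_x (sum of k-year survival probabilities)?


e_x = sum_{k=1}^{n} k_p_x
k_p_x values:
  1_p_x = 0.989
  2_p_x = 0.948451
  3_p_x = 0.90008
  4_p_x = 0.852376
  5_p_x = 0.788448
e_x = 4.4784


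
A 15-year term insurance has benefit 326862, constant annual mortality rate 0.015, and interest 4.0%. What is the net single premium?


NSP = benefit * sum_{k=0}^{n-1} k_p_x * q * v^(k+1)
With constant q=0.015, v=0.961538
Sum = 0.152009
NSP = 326862 * 0.152009
= 49686.0635


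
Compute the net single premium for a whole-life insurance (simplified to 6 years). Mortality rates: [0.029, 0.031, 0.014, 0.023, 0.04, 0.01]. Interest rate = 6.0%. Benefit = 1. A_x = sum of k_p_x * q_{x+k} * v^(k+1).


v = 0.943396
Year 0: k_p_x=1.0, q=0.029, term=0.027358
Year 1: k_p_x=0.971, q=0.031, term=0.02679
Year 2: k_p_x=0.940899, q=0.014, term=0.01106
Year 3: k_p_x=0.927726, q=0.023, term=0.016901
Year 4: k_p_x=0.906389, q=0.04, term=0.027092
Year 5: k_p_x=0.870133, q=0.01, term=0.006134
A_x = 0.1153


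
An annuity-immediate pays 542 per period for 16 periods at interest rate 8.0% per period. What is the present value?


PV = PMT * (1 - (1+i)^(-n)) / i
= 542 * (1 - (1+0.08)^(-16)) / 0.08
= 542 * (1 - 0.29189) / 0.08
= 542 * 8.851369
= 4797.4421


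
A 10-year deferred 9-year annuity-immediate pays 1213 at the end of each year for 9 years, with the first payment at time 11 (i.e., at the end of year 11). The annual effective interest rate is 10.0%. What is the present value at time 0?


PV at time 10 of the 9-year annuity-immediate:
a_n = 1213 * (1-(1+0.1)^(-9))/0.1 = 6985.6959
Discount back 10 years to time 0:
PV = 6985.6959 * (1+0.1)^(-10)
= 6985.6959 * 0.385543
= 2693.2882


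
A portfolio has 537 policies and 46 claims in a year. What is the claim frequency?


frequency = claims / policies
= 46 / 537
= 0.0857


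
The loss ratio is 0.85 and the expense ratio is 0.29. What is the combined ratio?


Combined ratio = loss ratio + expense ratio
= 0.85 + 0.29
= 1.14


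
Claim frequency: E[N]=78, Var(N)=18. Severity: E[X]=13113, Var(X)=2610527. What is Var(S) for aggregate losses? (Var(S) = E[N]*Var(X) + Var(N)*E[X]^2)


Var(S) = E[N]*Var(X) + Var(N)*E[X]^2
= 78*2610527 + 18*13113^2
= 203621106 + 3095113842
= 3.2987e+09


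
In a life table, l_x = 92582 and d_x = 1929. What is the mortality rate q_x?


q_x = d_x / l_x
= 1929 / 92582
= 0.0208


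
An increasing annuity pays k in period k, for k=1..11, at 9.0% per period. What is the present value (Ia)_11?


(Ia)_n = sum_{k=1}^{n} k * v^k, v = 1/(1+i)
v = 0.917431
Sum computed term by term:
(Ia)_11 = 35.0533


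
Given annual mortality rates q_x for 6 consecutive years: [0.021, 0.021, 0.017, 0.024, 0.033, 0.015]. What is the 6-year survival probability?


p_k = 1 - q_k for each year
Survival = product of (1 - q_k)
= 0.979 * 0.979 * 0.983 * 0.976 * 0.967 * 0.985
= 0.8759


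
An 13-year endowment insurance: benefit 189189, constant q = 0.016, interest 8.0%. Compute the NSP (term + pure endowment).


Term component = 22130.5425
Pure endowment = 13_p_x * v^13 * benefit = 0.810842 * 0.367698 * 189189 = 56405.745
NSP = 78536.2875


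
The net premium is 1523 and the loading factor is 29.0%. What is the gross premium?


Gross = net * (1 + loading)
= 1523 * (1 + 0.29)
= 1523 * 1.29
= 1964.67


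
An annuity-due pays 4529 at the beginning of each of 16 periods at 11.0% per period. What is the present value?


PV_due = PMT * (1-(1+i)^(-n))/i * (1+i)
PV_immediate = 33420.2237
PV_due = 33420.2237 * 1.11
= 37096.4483


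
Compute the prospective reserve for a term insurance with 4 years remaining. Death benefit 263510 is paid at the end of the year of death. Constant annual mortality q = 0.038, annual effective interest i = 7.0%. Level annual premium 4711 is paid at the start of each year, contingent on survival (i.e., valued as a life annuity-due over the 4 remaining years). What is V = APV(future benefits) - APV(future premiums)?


v = 1/(1+i) = 0.934579
APV(future benefits) per unit = sum_{k=0}^{3} k_p_x * q * v^(k+1) = 0.121959
APV(future benefits) = 263510 * 0.121959 = 32137.4788
Life annuity-due factor ä_{x:4} = sum_{k=0}^{3} k_p_x * v^k = 3.434115
APV(future premiums) = 4711 * 3.434115 = 16178.1176
V = 32137.4788 - 16178.1176
= 15959.3612


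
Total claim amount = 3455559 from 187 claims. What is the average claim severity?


severity = total / number
= 3455559 / 187
= 18478.9251


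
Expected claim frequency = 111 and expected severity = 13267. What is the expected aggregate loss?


E[S] = E[N] * E[X]
= 111 * 13267
= 1.4726e+06


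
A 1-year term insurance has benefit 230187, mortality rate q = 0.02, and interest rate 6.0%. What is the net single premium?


NSP = benefit * q * v
v = 1/(1+i) = 0.943396
NSP = 230187 * 0.02 * 0.943396
= 4343.1509


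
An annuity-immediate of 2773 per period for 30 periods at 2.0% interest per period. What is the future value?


FV = PMT * ((1+i)^n - 1) / i
= 2773 * ((1.02)^30 - 1) / 0.02
= 2773 * (1.811362 - 1) / 0.02
= 112495.2836


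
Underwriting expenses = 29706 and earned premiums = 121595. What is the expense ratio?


Expense ratio = expenses / premiums
= 29706 / 121595
= 0.2443


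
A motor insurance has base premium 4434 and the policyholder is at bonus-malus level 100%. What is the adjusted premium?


adjusted = base * BM_level / 100
= 4434 * 100 / 100
= 4434 * 1.0
= 4434.0


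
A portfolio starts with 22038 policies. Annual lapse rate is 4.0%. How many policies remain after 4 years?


remaining = initial * (1 - lapse)^years
= 22038 * (1 - 0.04)^4
= 22038 * 0.849347
= 18717.8995


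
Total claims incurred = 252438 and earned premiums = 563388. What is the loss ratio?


Loss ratio = claims / premiums
= 252438 / 563388
= 0.4481


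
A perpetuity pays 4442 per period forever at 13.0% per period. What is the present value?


PV = PMT / i
= 4442 / 0.13
= 34169.2308


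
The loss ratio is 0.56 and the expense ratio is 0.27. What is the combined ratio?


Combined ratio = loss ratio + expense ratio
= 0.56 + 0.27
= 0.83


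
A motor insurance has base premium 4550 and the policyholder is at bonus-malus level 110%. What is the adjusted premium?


adjusted = base * BM_level / 100
= 4550 * 110 / 100
= 4550 * 1.1
= 5005.0


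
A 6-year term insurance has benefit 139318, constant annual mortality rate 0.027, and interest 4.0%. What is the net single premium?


NSP = benefit * sum_{k=0}^{n-1} k_p_x * q * v^(k+1)
With constant q=0.027, v=0.961538
Sum = 0.132735
NSP = 139318 * 0.132735
= 18492.3622


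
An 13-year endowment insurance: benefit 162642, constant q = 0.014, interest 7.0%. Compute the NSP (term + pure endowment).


Term component = 17742.3351
Pure endowment = 13_p_x * v^13 * benefit = 0.83253 * 0.414964 * 162642 = 56187.9892
NSP = 73930.3244


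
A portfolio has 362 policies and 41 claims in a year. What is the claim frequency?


frequency = claims / policies
= 41 / 362
= 0.1133


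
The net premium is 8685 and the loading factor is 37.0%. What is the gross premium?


Gross = net * (1 + loading)
= 8685 * (1 + 0.37)
= 8685 * 1.37
= 11898.45


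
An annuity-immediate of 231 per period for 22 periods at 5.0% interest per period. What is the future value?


FV = PMT * ((1+i)^n - 1) / i
= 231 * ((1.05)^22 - 1) / 0.05
= 231 * (2.925261 - 1) / 0.05
= 8894.7045


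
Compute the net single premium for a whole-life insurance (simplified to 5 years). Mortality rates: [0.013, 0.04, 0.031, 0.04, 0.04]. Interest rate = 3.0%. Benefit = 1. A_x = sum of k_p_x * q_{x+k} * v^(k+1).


v = 0.970874
Year 0: k_p_x=1.0, q=0.013, term=0.012621
Year 1: k_p_x=0.987, q=0.04, term=0.037214
Year 2: k_p_x=0.94752, q=0.031, term=0.026881
Year 3: k_p_x=0.918147, q=0.04, term=0.03263
Year 4: k_p_x=0.881421, q=0.04, term=0.030413
A_x = 0.1398


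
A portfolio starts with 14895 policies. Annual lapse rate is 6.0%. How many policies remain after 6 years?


remaining = initial * (1 - lapse)^years
= 14895 * (1 - 0.06)^6
= 14895 * 0.68987
= 10275.6104


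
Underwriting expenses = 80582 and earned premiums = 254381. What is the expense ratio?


Expense ratio = expenses / premiums
= 80582 / 254381
= 0.3168


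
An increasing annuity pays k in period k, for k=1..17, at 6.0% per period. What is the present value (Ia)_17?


(Ia)_n = sum_{k=1}^{n} k * v^k, v = 1/(1+i)
v = 0.943396
Sum computed term by term:
(Ia)_17 = 79.8783


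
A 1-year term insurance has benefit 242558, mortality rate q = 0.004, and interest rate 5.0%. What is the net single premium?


NSP = benefit * q * v
v = 1/(1+i) = 0.952381
NSP = 242558 * 0.004 * 0.952381
= 924.0305


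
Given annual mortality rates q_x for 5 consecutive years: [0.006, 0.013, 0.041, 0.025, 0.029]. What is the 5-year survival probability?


p_k = 1 - q_k for each year
Survival = product of (1 - q_k)
= 0.994 * 0.987 * 0.959 * 0.975 * 0.971
= 0.8907


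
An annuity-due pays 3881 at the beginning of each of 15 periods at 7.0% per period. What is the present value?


PV_due = PMT * (1-(1+i)^(-n))/i * (1+i)
PV_immediate = 35347.8143
PV_due = 35347.8143 * 1.07
= 37822.1613


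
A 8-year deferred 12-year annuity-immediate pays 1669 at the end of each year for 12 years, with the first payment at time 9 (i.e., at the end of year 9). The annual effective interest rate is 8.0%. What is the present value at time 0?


PV at time 8 of the 12-year annuity-immediate:
a_n = 1669 * (1-(1+0.08)^(-12))/0.08 = 12577.7142
Discount back 8 years to time 0:
PV = 12577.7142 * (1+0.08)^(-8)
= 12577.7142 * 0.540269
= 6795.3476


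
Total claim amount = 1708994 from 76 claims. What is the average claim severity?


severity = total / number
= 1708994 / 76
= 22486.7632


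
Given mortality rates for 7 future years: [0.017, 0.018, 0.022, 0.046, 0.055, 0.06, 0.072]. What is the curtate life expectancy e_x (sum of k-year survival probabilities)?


e_x = sum_{k=1}^{n} k_p_x
k_p_x values:
  1_p_x = 0.983
  2_p_x = 0.965306
  3_p_x = 0.944069
  4_p_x = 0.900642
  5_p_x = 0.851107
  6_p_x = 0.80004
  7_p_x = 0.742437
e_x = 6.1866


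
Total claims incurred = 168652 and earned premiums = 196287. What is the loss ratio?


Loss ratio = claims / premiums
= 168652 / 196287
= 0.8592


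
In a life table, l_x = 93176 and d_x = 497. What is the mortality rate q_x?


q_x = d_x / l_x
= 497 / 93176
= 0.0053


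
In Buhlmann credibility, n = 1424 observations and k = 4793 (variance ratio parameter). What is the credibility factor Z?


Z = n / (n + k)
= 1424 / (1424 + 4793)
= 1424 / 6217
= 0.229


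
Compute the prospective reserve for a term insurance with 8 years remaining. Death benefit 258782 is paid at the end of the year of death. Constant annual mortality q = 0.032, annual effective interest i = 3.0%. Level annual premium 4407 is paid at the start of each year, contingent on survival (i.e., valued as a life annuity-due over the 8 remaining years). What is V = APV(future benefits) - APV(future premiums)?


v = 1/(1+i) = 0.970874
APV(future benefits) per unit = sum_{k=0}^{7} k_p_x * q * v^(k+1) = 0.202032
APV(future benefits) = 258782 * 0.202032 = 52282.3355
Life annuity-due factor ä_{x:8} = sum_{k=0}^{7} k_p_x * v^k = 6.502916
APV(future premiums) = 4407 * 6.502916 = 28658.3519
V = 52282.3355 - 28658.3519
= 23623.9836


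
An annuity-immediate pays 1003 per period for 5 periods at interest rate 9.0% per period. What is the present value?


PV = PMT * (1 - (1+i)^(-n)) / i
= 1003 * (1 - (1+0.09)^(-5)) / 0.09
= 1003 * (1 - 0.649931) / 0.09
= 1003 * 3.889651
= 3901.3202


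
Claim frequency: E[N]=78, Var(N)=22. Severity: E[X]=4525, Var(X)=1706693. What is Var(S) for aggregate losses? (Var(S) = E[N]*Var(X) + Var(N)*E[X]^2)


Var(S) = E[N]*Var(X) + Var(N)*E[X]^2
= 78*1706693 + 22*4525^2
= 133122054 + 450463750
= 5.8359e+08


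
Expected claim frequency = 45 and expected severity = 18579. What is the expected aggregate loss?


E[S] = E[N] * E[X]
= 45 * 18579
= 836055


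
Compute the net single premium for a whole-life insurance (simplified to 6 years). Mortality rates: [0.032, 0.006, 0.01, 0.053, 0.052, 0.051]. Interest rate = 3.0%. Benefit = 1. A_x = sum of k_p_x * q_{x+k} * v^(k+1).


v = 0.970874
Year 0: k_p_x=1.0, q=0.032, term=0.031068
Year 1: k_p_x=0.968, q=0.006, term=0.005475
Year 2: k_p_x=0.962192, q=0.01, term=0.008805
Year 3: k_p_x=0.95257, q=0.053, term=0.044856
Year 4: k_p_x=0.902084, q=0.052, term=0.040464
Year 5: k_p_x=0.855176, q=0.051, term=0.036526
A_x = 0.1672


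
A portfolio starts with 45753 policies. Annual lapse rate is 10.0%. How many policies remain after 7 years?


remaining = initial * (1 - lapse)^years
= 45753 * (1 - 0.1)^7
= 45753 * 0.478297
= 21883.5181


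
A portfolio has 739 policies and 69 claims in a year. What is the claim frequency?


frequency = claims / policies
= 69 / 739
= 0.0934


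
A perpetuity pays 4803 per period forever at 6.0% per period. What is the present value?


PV = PMT / i
= 4803 / 0.06
= 80050.0


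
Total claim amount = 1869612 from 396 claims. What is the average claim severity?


severity = total / number
= 1869612 / 396
= 4721.2424


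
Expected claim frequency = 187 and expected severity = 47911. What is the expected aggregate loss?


E[S] = E[N] * E[X]
= 187 * 47911
= 8.9594e+06


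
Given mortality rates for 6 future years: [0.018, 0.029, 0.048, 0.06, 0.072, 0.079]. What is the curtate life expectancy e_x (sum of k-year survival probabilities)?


e_x = sum_{k=1}^{n} k_p_x
k_p_x values:
  1_p_x = 0.982
  2_p_x = 0.953522
  3_p_x = 0.907753
  4_p_x = 0.853288
  5_p_x = 0.791851
  6_p_x = 0.729295
e_x = 5.2177


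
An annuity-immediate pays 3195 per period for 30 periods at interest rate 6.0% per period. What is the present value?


PV = PMT * (1 - (1+i)^(-n)) / i
= 3195 * (1 - (1+0.06)^(-30)) / 0.06
= 3195 * (1 - 0.17411) / 0.06
= 3195 * 13.764831
= 43978.6355


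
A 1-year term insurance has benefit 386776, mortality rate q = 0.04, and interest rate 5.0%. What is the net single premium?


NSP = benefit * q * v
v = 1/(1+i) = 0.952381
NSP = 386776 * 0.04 * 0.952381
= 14734.3238


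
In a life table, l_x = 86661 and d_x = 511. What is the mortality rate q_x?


q_x = d_x / l_x
= 511 / 86661
= 0.0059


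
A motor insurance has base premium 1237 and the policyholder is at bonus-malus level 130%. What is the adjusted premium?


adjusted = base * BM_level / 100
= 1237 * 130 / 100
= 1237 * 1.3
= 1608.1


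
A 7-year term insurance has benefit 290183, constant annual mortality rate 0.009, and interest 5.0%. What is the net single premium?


NSP = benefit * sum_{k=0}^{n-1} k_p_x * q * v^(k+1)
With constant q=0.009, v=0.952381
Sum = 0.050781
NSP = 290183 * 0.050781
= 14735.917


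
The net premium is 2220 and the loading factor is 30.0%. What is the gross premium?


Gross = net * (1 + loading)
= 2220 * (1 + 0.3)
= 2220 * 1.3
= 2886.0


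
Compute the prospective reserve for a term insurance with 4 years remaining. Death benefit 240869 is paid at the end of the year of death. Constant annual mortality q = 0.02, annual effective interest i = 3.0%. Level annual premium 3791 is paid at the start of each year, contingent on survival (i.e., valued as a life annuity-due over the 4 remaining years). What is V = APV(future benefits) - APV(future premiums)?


v = 1/(1+i) = 0.970874
APV(future benefits) per unit = sum_{k=0}^{3} k_p_x * q * v^(k+1) = 0.072195
APV(future benefits) = 240869 * 0.072195 = 17389.5699
Life annuity-due factor ä_{x:4} = sum_{k=0}^{3} k_p_x * v^k = 3.718049
APV(future premiums) = 3791 * 3.718049 = 14095.1254
V = 17389.5699 - 14095.1254
= 3294.4445


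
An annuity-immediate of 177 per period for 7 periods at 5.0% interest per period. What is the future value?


FV = PMT * ((1+i)^n - 1) / i
= 177 * ((1.05)^7 - 1) / 0.05
= 177 * (1.4071 - 1) / 0.05
= 1441.1355


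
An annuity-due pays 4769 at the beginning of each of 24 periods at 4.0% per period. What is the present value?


PV_due = PMT * (1-(1+i)^(-n))/i * (1+i)
PV_immediate = 72712.7672
PV_due = 72712.7672 * 1.04
= 75621.2779


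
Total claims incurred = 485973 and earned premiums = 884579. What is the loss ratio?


Loss ratio = claims / premiums
= 485973 / 884579
= 0.5494


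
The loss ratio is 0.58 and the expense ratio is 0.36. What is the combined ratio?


Combined ratio = loss ratio + expense ratio
= 0.58 + 0.36
= 0.94


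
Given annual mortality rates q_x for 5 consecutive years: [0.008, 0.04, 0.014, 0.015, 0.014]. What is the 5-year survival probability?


p_k = 1 - q_k for each year
Survival = product of (1 - q_k)
= 0.992 * 0.96 * 0.986 * 0.985 * 0.986
= 0.912


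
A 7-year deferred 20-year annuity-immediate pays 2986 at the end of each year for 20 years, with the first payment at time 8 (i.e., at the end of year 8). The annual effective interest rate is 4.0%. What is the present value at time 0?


PV at time 7 of the 20-year annuity-immediate:
a_n = 2986 * (1-(1+0.04)^(-20))/0.04 = 40580.7145
Discount back 7 years to time 0:
PV = 40580.7145 * (1+0.04)^(-7)
= 40580.7145 * 0.759918
= 30838.0078


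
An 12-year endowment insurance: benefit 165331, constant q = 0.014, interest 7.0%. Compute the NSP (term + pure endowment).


Term component = 17224.6822
Pure endowment = 12_p_x * v^12 * benefit = 0.844351 * 0.444012 * 165331 = 61982.9068
NSP = 79207.589


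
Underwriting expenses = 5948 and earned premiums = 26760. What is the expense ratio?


Expense ratio = expenses / premiums
= 5948 / 26760
= 0.2223


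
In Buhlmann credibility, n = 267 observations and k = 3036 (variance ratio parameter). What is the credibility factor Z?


Z = n / (n + k)
= 267 / (267 + 3036)
= 267 / 3303
= 0.0808


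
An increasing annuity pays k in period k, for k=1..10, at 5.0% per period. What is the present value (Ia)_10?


(Ia)_n = sum_{k=1}^{n} k * v^k, v = 1/(1+i)
v = 0.952381
Sum computed term by term:
(Ia)_10 = 39.3738


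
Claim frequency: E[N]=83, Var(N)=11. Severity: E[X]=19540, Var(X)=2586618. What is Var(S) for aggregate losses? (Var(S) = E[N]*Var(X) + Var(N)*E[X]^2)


Var(S) = E[N]*Var(X) + Var(N)*E[X]^2
= 83*2586618 + 11*19540^2
= 214689294 + 4199927600
= 4.4146e+09


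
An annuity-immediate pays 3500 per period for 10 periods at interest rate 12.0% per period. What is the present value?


PV = PMT * (1 - (1+i)^(-n)) / i
= 3500 * (1 - (1+0.12)^(-10)) / 0.12
= 3500 * (1 - 0.321973) / 0.12
= 3500 * 5.650223
= 19775.7806


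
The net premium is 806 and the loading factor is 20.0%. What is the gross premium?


Gross = net * (1 + loading)
= 806 * (1 + 0.2)
= 806 * 1.2
= 967.2


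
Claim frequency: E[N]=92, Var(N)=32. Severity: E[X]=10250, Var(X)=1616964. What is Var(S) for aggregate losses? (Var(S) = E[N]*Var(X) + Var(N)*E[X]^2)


Var(S) = E[N]*Var(X) + Var(N)*E[X]^2
= 92*1616964 + 32*10250^2
= 148760688 + 3362000000
= 3.5108e+09


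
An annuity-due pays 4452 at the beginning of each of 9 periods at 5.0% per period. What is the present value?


PV_due = PMT * (1-(1+i)^(-n))/i * (1+i)
PV_immediate = 31644.0221
PV_due = 31644.0221 * 1.05
= 33226.2232


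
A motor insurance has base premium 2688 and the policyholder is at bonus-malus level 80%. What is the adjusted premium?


adjusted = base * BM_level / 100
= 2688 * 80 / 100
= 2688 * 0.8
= 2150.4


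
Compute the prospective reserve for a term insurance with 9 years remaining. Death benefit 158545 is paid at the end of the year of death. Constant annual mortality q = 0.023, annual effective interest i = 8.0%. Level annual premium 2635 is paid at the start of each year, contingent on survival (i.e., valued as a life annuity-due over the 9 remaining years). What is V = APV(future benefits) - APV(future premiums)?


v = 1/(1+i) = 0.925926
APV(future benefits) per unit = sum_{k=0}^{8} k_p_x * q * v^(k+1) = 0.132701
APV(future benefits) = 158545 * 0.132701 = 21039.0858
Life annuity-due factor ä_{x:9} = sum_{k=0}^{8} k_p_x * v^k = 6.231179
APV(future premiums) = 2635 * 6.231179 = 16419.1569
V = 21039.0858 - 16419.1569
= 4619.9289


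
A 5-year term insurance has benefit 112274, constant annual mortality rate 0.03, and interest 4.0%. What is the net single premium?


NSP = benefit * sum_{k=0}^{n-1} k_p_x * q * v^(k+1)
With constant q=0.03, v=0.961538
Sum = 0.126079
NSP = 112274 * 0.126079
= 14155.3404


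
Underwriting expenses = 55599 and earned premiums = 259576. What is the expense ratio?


Expense ratio = expenses / premiums
= 55599 / 259576
= 0.2142


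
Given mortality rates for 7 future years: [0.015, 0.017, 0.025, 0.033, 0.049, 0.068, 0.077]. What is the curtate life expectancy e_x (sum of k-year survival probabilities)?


e_x = sum_{k=1}^{n} k_p_x
k_p_x values:
  1_p_x = 0.985
  2_p_x = 0.968255
  3_p_x = 0.944049
  4_p_x = 0.912895
  5_p_x = 0.868163
  6_p_x = 0.809128
  7_p_x = 0.746825
e_x = 6.2343


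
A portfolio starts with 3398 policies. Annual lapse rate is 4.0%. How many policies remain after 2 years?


remaining = initial * (1 - lapse)^years
= 3398 * (1 - 0.04)^2
= 3398 * 0.9216
= 3131.5968


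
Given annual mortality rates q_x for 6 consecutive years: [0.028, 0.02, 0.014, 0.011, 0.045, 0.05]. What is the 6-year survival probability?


p_k = 1 - q_k for each year
Survival = product of (1 - q_k)
= 0.972 * 0.98 * 0.986 * 0.989 * 0.955 * 0.95
= 0.8427


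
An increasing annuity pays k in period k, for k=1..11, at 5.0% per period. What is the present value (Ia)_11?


(Ia)_n = sum_{k=1}^{n} k * v^k, v = 1/(1+i)
v = 0.952381
Sum computed term by term:
(Ia)_11 = 45.8053


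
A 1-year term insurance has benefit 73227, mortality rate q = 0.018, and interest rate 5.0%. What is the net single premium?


NSP = benefit * q * v
v = 1/(1+i) = 0.952381
NSP = 73227 * 0.018 * 0.952381
= 1255.32


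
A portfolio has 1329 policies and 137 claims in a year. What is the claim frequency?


frequency = claims / policies
= 137 / 1329
= 0.1031


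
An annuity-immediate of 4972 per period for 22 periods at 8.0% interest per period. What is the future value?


FV = PMT * ((1+i)^n - 1) / i
= 4972 * ((1.08)^22 - 1) / 0.08
= 4972 * (5.43654 - 1) / 0.08
= 275730.9866


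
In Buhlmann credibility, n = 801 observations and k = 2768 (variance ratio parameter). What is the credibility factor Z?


Z = n / (n + k)
= 801 / (801 + 2768)
= 801 / 3569
= 0.2244


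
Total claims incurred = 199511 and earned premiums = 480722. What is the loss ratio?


Loss ratio = claims / premiums
= 199511 / 480722
= 0.415


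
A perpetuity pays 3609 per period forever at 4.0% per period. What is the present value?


PV = PMT / i
= 3609 / 0.04
= 90225.0


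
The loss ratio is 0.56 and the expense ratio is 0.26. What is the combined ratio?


Combined ratio = loss ratio + expense ratio
= 0.56 + 0.26
= 0.82


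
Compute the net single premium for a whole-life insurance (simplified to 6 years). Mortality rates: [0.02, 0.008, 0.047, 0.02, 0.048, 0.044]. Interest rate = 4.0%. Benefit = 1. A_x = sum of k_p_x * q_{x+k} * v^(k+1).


v = 0.961538
Year 0: k_p_x=1.0, q=0.02, term=0.019231
Year 1: k_p_x=0.98, q=0.008, term=0.007249
Year 2: k_p_x=0.97216, q=0.047, term=0.04062
Year 3: k_p_x=0.926468, q=0.02, term=0.015839
Year 4: k_p_x=0.907939, q=0.048, term=0.03582
Year 5: k_p_x=0.864358, q=0.044, term=0.030057
A_x = 0.1488


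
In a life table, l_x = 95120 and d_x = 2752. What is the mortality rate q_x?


q_x = d_x / l_x
= 2752 / 95120
= 0.0289


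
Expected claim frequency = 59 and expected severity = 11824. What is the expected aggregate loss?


E[S] = E[N] * E[X]
= 59 * 11824
= 697616


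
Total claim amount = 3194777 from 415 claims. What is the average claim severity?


severity = total / number
= 3194777 / 415
= 7698.2578


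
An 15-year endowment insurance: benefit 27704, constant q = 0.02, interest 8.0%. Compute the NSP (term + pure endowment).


Term component = 4250.7478
Pure endowment = 15_p_x * v^15 * benefit = 0.738569 * 0.315242 * 27704 = 6450.2609
NSP = 10701.0087


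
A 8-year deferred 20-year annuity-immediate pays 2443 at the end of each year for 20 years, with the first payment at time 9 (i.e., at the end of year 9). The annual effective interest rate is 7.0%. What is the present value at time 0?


PV at time 8 of the 20-year annuity-immediate:
a_n = 2443 * (1-(1+0.07)^(-20))/0.07 = 25881.1768
Discount back 8 years to time 0:
PV = 25881.1768 * (1+0.07)^(-8)
= 25881.1768 * 0.582009
= 15063.0805


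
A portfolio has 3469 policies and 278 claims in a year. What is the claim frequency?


frequency = claims / policies
= 278 / 3469
= 0.0801


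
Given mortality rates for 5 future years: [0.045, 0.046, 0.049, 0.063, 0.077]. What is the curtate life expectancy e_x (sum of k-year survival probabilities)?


e_x = sum_{k=1}^{n} k_p_x
k_p_x values:
  1_p_x = 0.955
  2_p_x = 0.91107
  3_p_x = 0.866428
  4_p_x = 0.811843
  5_p_x = 0.749331
e_x = 4.2937


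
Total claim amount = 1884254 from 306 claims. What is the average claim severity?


severity = total / number
= 1884254 / 306
= 6157.6928


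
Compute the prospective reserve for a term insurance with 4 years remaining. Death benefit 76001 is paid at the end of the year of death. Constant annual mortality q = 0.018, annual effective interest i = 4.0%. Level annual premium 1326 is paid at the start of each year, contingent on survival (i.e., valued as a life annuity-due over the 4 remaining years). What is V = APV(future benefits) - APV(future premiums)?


v = 1/(1+i) = 0.961538
APV(future benefits) per unit = sum_{k=0}^{3} k_p_x * q * v^(k+1) = 0.063652
APV(future benefits) = 76001 * 0.063652 = 4837.5905
Life annuity-due factor ä_{x:4} = sum_{k=0}^{3} k_p_x * v^k = 3.677652
APV(future premiums) = 1326 * 3.677652 = 4876.5665
V = 4837.5905 - 4876.5665
= -38.976


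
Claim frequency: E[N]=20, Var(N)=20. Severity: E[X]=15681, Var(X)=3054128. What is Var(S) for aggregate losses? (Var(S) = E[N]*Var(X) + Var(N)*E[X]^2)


Var(S) = E[N]*Var(X) + Var(N)*E[X]^2
= 20*3054128 + 20*15681^2
= 61082560 + 4917875220
= 4.9790e+09


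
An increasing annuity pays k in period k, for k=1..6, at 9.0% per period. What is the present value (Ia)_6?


(Ia)_n = sum_{k=1}^{n} k * v^k, v = 1/(1+i)
v = 0.917431
Sum computed term by term:
(Ia)_6 = 14.5783


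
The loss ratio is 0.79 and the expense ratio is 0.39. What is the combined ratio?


Combined ratio = loss ratio + expense ratio
= 0.79 + 0.39
= 1.18


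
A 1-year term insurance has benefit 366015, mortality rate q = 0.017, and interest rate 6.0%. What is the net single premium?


NSP = benefit * q * v
v = 1/(1+i) = 0.943396
NSP = 366015 * 0.017 * 0.943396
= 5870.0519
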